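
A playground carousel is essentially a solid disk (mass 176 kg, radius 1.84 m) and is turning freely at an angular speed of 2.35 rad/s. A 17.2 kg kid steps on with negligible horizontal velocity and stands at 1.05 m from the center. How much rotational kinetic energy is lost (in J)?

No external torque acts about the center; L_before = L_after.
I_p = ½(176)(1.84)² = 297.9 kg·m².
Added inertia Σmr² = (17.2)(1.05)² = 18.96 kg·m²; I_f = 297.9 + 18.96 = 316.9 kg·m².
ω_f = I_p ω_i / I_f = (297.9)(2.35) / 316.9 = 2.209 rad/s.
KE_i = ½(297.9)(2.350 rad/s)² = 822.7 J; KE_f = ½(316.9)(2.209)² = 773.4 J.

energy lost ≈ 49.2 J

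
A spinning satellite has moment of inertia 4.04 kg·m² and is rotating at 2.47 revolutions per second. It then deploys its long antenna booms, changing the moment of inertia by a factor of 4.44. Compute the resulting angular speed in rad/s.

No external torque acts about the spin axis, so angular momentum is conserved.
I₂ = 4.44 × 4.04 = 17.94 kg·m².
ω₂ = I₁ω₁ / I₂ = (4.040)(2.47 rev/s) / (17.94) = 0.5563 rev/s = 3.495 rad/s.

ω₂ ≈ 3.50 rad/s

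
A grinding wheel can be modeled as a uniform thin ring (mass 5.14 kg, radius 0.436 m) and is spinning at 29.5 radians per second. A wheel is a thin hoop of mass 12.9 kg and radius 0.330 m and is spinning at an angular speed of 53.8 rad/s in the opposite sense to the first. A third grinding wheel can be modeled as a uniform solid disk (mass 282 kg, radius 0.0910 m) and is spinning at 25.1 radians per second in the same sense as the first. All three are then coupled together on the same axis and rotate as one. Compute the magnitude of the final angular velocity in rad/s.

|ω_f| ≈ 4.92 rad/s

No external torque acts about the common axis, so total angular momentum is conserved.
Moments of inertia: I_A = (5.14)(0.436)² = 0.9771 kg·m²; I_B = (12.9)(0.330)² = 1.405 kg·m²; I_C = ½(282)(0.0910)² = 1.168 kg·m².
Taking A's sense as positive: L = (0.9771)(29.5) − (1.405)(53.8) + (1.168)(25.1) = -17.45 kg·m²·rad/s.
Combined I = 0.9771 + 1.405 + 1.168 = 3.550 kg·m².
ω_f = L / I = -17.45 / 3.550 = -4.915 rad/s.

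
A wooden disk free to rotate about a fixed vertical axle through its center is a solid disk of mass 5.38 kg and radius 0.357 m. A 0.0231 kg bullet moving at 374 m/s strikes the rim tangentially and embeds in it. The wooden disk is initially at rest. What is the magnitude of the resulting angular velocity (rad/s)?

|ω_f| ≈ 8.92 rad/s

The axle reaction passes through the axle and exerts no torque about it; angular momentum about the axle is conserved through the impact.
I_p = ½(5.38)(0.357)² = 0.3428 kg·m². Taking the sense of the bullet's angular momentum as positive, L_{bullet} = m v R = (0.0231)(374)(0.357) = 3.084 kg·m²/s.
L_i = 0 + 3.084 = 3.084 kg·m²/s.
After sticking, I_f = I_p + m R² = 0.3428 + (0.0231)(0.357)² = 0.3458 kg·m².
ω_f = L_i / I_f = 3.084 / 0.3458 = 8.920 rad/s.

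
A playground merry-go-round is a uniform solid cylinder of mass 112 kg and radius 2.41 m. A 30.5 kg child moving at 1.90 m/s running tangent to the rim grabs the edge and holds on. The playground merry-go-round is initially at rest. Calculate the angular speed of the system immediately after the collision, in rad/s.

|ω_f| ≈ 0.278 rad/s

About the axle the impulsive forces during the collision are internal, so angular momentum about that axis is conserved.
I_p = ½(112)(2.41)² = 325.3 kg·m². Taking the sense of the child's angular momentum as positive, L_{child} = m v R = (30.5)(1.90)(2.41) = 139.7 kg·m²/s.
L_i = 0 + 139.7 = 139.7 kg·m²/s.
After sticking, I_f = I_p + m R² = 325.3 + (30.5)(2.41)² = 502.4 kg·m².
ω_f = L_i / I_f = 139.7 / 502.4 = 0.2780 rad/s.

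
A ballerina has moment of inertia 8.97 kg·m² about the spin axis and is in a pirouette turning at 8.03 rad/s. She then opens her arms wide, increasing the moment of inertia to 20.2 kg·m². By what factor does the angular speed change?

No external torque acts about the spin axis, so angular momentum is conserved.
ω₂/ω₁ = I₁/I₂ = 8.970 / 20.20 = 0.4441.

ω₂/ω₁ ≈ 0.444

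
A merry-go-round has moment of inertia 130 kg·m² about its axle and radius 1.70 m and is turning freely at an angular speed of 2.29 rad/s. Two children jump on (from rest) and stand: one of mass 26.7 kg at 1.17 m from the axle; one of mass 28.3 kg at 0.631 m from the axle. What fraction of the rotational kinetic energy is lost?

fraction ≈ 0.269

No external torque acts about the axle; L_before = L_after.
Added inertia Σmr² = (26.7)(1.17)² + (28.3)(0.631)² = 47.82 kg·m²; I_f = 130.0 + 47.82 = 177.8 kg·m².
ω_f = I_p ω_i / I_f = (130.0)(2.29) / 177.8 = 1.674 rad/s.
KE_i = ½(130.0)(2.290 rad/s)² = 340.9 J; KE_f = ½(177.8)(1.674)² = 249.2 J.
Fraction lost = 0.2689.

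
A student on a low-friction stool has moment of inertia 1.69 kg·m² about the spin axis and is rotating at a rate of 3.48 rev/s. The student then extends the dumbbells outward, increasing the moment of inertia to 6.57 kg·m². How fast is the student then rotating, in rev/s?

No external torque acts about the spin axis, so angular momentum is conserved.
ω₂ = I₁ω₁ / I₂ = (1.690)(3.48 rev/s) / (6.570) = 0.8952 rev/s.

ω₂ ≈ 0.895 rev/s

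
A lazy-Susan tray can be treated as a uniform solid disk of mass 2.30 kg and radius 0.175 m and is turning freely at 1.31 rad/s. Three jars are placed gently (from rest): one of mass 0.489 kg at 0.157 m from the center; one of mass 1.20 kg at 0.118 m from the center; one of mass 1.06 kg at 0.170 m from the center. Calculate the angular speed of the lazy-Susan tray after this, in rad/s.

ω_f ≈ 0.488 rad/s

No external torque acts about the center; L_before = L_after.
I_p = ½(2.30)(0.175)² = 0.03522 kg·m².
Added inertia Σmr² = (0.489)(0.157)² + (1.20)(0.118)² + (1.06)(0.170)² = 0.05940 kg·m²; I_f = 0.03522 + 0.05940 = 0.09461 kg·m².
ω_f = I_p ω_i / I_f = (0.03522)(1.31) / 0.09461 = 0.4876 rad/s.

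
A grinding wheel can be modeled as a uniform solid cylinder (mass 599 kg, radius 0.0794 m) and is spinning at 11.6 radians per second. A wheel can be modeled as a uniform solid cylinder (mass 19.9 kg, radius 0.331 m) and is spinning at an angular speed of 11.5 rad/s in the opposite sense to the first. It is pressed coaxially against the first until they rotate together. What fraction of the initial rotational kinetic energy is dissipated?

No external torque acts about the common axis, so total angular momentum is conserved.
Moments of inertia: I_A = ½(599)(0.0794)² = 1.888 kg·m²; I_B = ½(19.9)(0.331)² = 1.090 kg·m².
Taking A's sense as positive: L = (1.888)(11.6) − (1.090)(11.5) = 9.366 kg·m²·rad/s.
Combined I = 1.888 + 1.090 = 2.978 kg·m².
ω_f = L / I = 9.366 / 2.978 = 3.145 rad/s.
KE_i = ½ΣIω² = 199.1 J; KE_f = ½(2.978)(3.145)² = 14.73 J.
Fraction dissipated = (KE_i − KE_f)/KE_i = 0.9260.

fraction ≈ 0.926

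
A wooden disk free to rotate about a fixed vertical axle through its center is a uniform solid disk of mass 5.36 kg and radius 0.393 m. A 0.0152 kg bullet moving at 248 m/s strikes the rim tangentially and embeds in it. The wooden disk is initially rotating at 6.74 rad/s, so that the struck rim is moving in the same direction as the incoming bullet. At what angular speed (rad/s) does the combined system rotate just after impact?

|ω_f| ≈ 10.3 rad/s

About the axle the impulsive forces during the collision are internal, so angular momentum about that axis is conserved.
I_p = ½(5.36)(0.393)² = 0.4139 kg·m². Taking the sense of the bullet's angular momentum as positive, L_{bullet} = m v R = (0.0152)(248)(0.393) = 1.481 kg·m²/s.
L_i = +I_p ω_p + m v R = +(0.4139)(6.74) + 1.481 = 4.271 kg·m²/s.
After sticking, I_f = I_p + m R² = 0.4139 + (0.0152)(0.393)² = 0.4163 kg·m².
ω_f = L_i / I_f = 4.271 / 0.4163 = 10.26 rad/s.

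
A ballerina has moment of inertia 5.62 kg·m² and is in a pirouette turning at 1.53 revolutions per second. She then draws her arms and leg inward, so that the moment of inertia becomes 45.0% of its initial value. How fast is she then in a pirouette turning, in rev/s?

Angular momentum about the spin axis is conserved since the torque about it is zero.
I₂ = 0.450 × 5.62 = 2.529 kg·m².
ω₂ = I₁ω₁ / I₂ = (5.620)(1.53 rev/s) / (2.529) = 3.400 rev/s.

ω₂ ≈ 3.40 rev/s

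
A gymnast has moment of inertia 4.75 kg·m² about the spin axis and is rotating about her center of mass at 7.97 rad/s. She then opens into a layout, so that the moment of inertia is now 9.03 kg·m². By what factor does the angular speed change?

ω₂/ω₁ ≈ 0.526

Angular momentum about the spin axis is conserved since the torque about it is zero.
ω₂/ω₁ = I₁/I₂ = 4.750 / 9.030 = 0.5260.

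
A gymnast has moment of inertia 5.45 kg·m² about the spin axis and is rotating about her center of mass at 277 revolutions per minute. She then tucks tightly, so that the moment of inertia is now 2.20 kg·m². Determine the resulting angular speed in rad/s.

With no external torque about the axis, L is conserved: I₁ω₁ = I₂ω₂.
ω₂ = I₁ω₁ / I₂ = (5.450)(277 rpm) / (2.200) = 686.2 rpm = 71.86 rad/s.

ω₂ ≈ 71.9 rad/s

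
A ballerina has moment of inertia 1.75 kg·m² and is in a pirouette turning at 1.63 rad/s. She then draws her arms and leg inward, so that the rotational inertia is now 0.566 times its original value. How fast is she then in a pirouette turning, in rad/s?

ω₂ ≈ 2.88 rad/s

Angular momentum about the spin axis is conserved since the torque about it is zero.
I₂ = 0.566 × 1.75 = 0.9905 kg·m².
ω₂ = I₁ω₁ / I₂ = (1.750)(1.63 rad/s) / (0.9905) = 2.880 rad/s.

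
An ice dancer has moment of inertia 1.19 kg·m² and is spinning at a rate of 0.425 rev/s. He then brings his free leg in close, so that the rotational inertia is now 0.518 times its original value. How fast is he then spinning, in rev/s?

ω₂ ≈ 0.820 rev/s

No external torque acts about the spin axis, so angular momentum is conserved.
I₂ = 0.518 × 1.19 = 0.6164 kg·m².
ω₂ = I₁ω₁ / I₂ = (1.190)(0.425 rev/s) / (0.6164) = 0.8205 rev/s.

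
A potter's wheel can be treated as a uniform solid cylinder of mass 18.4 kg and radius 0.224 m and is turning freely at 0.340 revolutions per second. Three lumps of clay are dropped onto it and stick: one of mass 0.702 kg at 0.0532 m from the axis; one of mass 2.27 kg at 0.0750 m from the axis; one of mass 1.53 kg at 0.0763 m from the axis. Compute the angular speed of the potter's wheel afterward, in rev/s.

The added mass arrives with no angular momentum about the axis, and any external torque about the axis is negligible, so the system's angular momentum is conserved.
I_p = ½(18.4)(0.224)² = 0.4616 kg·m².
Added inertia Σmr² = (0.702)(0.0532)² + (2.27)(0.0750)² + (1.53)(0.0763)² = 0.02366 kg·m²; I_f = 0.4616 + 0.02366 = 0.4853 kg·m².
ω_f = I_p ω_i / I_f = (0.4616)(0.340) / 0.4853 = 0.3234 rev/s.

ω_f ≈ 0.323 rev/s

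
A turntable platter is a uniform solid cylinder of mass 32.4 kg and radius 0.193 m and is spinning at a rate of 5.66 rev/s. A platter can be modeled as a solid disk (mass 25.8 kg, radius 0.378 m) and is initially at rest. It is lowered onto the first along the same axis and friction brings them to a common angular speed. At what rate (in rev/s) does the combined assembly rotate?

The coupling torques are internal; angular momentum about the shared axis is conserved.
Moments of inertia: I_A = ½(32.4)(0.193)² = 0.6034 kg·m²; I_B = ½(25.8)(0.378)² = 1.843 kg·m².
Taking A's sense as positive: L = (0.6034)(5.66) = 3.415 kg·m²·rev/s.
Combined I = 0.6034 + 1.843 = 2.447 kg·m².
ω_f = L / I = 3.415 / 2.447 = 1.396 rev/s.

|ω_f| ≈ 1.40 rev/s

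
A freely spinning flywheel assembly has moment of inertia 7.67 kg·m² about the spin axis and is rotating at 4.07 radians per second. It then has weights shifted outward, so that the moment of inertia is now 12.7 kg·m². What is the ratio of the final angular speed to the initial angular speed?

Angular momentum about the spin axis is conserved since the torque about it is zero.
ω₂/ω₁ = I₁/I₂ = 7.670 / 12.70 = 0.6039.

ω₂/ω₁ ≈ 0.604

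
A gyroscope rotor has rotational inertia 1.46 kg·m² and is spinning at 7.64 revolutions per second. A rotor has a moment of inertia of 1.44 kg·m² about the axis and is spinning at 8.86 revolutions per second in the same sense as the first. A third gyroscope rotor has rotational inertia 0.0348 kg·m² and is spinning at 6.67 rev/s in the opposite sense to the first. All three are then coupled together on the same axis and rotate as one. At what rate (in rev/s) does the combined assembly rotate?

No external torque acts about the common axis, so total angular momentum is conserved.
Taking A's sense as positive: L = (1.460)(7.64) + (1.440)(8.86) − (0.03480)(6.67) = 23.68 kg·m²·rev/s.
Combined I = 1.460 + 1.440 + 0.03480 = 2.935 kg·m².
ω_f = L / I = 23.68 / 2.935 = 8.069 rev/s.

|ω_f| ≈ 8.07 rev/s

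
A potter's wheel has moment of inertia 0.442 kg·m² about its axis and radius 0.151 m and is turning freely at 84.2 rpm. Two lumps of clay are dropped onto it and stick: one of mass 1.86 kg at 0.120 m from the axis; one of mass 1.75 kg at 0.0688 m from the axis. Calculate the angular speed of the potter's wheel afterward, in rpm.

ω_f ≈ 78.0 rpm

No external torque acts about the axis; L_before = L_after.
Added inertia Σmr² = (1.86)(0.120)² + (1.75)(0.0688)² = 0.03507 kg·m²; I_f = 0.4420 + 0.03507 = 0.4771 kg·m².
ω_f = I_p ω_i / I_f = (0.4420)(84.2) / 0.4771 = 78.01 rpm.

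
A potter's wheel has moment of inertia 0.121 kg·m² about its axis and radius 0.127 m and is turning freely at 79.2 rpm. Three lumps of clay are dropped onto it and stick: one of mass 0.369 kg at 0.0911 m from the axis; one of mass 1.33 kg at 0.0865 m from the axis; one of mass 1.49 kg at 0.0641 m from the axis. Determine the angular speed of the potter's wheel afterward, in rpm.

ω_f ≈ 68.4 rpm

No external torque acts about the axis; L_before = L_after.
Added inertia Σmr² = (0.369)(0.0911)² + (1.33)(0.0865)² + (1.49)(0.0641)² = 0.01914 kg·m²; I_f = 0.1210 + 0.01914 = 0.1401 kg·m².
ω_f = I_p ω_i / I_f = (0.1210)(79.2) / 0.1401 = 68.39 rpm.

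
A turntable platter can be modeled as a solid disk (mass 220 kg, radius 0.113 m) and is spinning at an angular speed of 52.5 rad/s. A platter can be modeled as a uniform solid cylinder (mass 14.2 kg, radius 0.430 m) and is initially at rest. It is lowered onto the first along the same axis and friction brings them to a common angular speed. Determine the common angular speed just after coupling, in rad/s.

|ω_f| ≈ 27.1 rad/s

The coupling torques are internal; angular momentum about the shared axis is conserved.
Moments of inertia: I_A = ½(220)(0.113)² = 1.405 kg·m²; I_B = ½(14.2)(0.430)² = 1.313 kg·m².
Taking A's sense as positive: L = (1.405)(52.5) = 73.74 kg·m²·rad/s.
Combined I = 1.405 + 1.313 = 2.717 kg·m².
ω_f = L / I = 73.74 / 2.717 = 27.14 rad/s.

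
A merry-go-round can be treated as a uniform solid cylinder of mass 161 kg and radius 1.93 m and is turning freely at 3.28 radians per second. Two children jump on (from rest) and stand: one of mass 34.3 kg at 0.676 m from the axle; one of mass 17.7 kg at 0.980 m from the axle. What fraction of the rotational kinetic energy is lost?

No external torque acts about the axle; L_before = L_after.
I_p = ½(161)(1.93)² = 299.9 kg·m².
Added inertia Σmr² = (34.3)(0.676)² + (17.7)(0.980)² = 32.67 kg·m²; I_f = 299.9 + 32.67 = 332.5 kg·m².
ω_f = I_p ω_i / I_f = (299.9)(3.28) / 332.5 = 2.958 rad/s.
KE_i = ½(299.9)(3.280 rad/s)² = 1613 J; KE_f = ½(332.5)(2.958)² = 1454 J.
Fraction lost = 0.09826.

fraction ≈ 0.0983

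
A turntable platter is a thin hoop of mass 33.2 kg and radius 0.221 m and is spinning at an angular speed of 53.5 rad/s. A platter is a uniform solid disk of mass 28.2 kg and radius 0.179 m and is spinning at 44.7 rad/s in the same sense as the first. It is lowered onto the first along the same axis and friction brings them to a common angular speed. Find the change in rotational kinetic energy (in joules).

The coupling torques are internal; angular momentum about the shared axis is conserved.
Moments of inertia: I_A = (33.2)(0.221)² = 1.622 kg·m²; I_B = ½(28.2)(0.179)² = 0.4518 kg·m².
Taking A's sense as positive: L = (1.622)(53.5) + (0.4518)(44.7) = 106.9 kg·m²·rad/s.
Combined I = 1.622 + 0.4518 = 2.073 kg·m².
ω_f = L / I = 106.9 / 2.073 = 51.58 rad/s.
KE_i = ½ΣIω² = 2772 J; KE_f = ½(2.073)(51.58)² = 2758 J.

ΔKE ≈ -13.7 J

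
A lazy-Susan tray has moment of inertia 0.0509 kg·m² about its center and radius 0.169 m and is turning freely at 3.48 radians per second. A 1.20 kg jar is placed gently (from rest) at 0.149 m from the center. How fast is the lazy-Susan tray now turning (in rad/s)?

No external torque acts about the center; L_before = L_after.
Added inertia Σmr² = (1.20)(0.149)² = 0.02664 kg·m²; I_f = 0.05090 + 0.02664 = 0.07754 kg·m².
ω_f = I_p ω_i / I_f = (0.05090)(3.48) / 0.07754 = 2.284 rad/s.

ω_f ≈ 2.28 rad/s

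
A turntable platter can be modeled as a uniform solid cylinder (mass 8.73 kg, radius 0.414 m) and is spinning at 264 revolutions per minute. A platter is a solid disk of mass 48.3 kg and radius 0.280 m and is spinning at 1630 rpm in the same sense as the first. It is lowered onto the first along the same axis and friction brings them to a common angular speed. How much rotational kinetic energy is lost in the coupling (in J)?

No external torque acts about the common axis, so total angular momentum is conserved.
Moments of inertia: I_A = ½(8.73)(0.414)² = 0.7481 kg·m²; I_B = ½(48.3)(0.280)² = 1.893 kg·m².
Taking A's sense as positive: L = (0.7481)(264) + (1.893)(1630) = 3284 kg·m²·rpm.
Combined I = 0.7481 + 1.893 = 2.642 kg·m².
ω_f = L / I = 3284 / 2.642 = 1243 rpm.
KE_i = ½ΣIω² = 27870 J; KE_f = ½(2.642)(130.2)² = 22380 J.

ΔKE lost ≈ 5490 J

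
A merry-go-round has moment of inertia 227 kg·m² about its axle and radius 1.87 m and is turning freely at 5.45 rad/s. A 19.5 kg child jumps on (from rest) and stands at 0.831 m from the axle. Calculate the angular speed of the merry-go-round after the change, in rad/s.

ω_f ≈ 5.14 rad/s

No external torque acts about the axle; L_before = L_after.
Added inertia Σmr² = (19.5)(0.831)² = 13.47 kg·m²; I_f = 227.0 + 13.47 = 240.5 kg·m².
ω_f = I_p ω_i / I_f = (227.0)(5.45) / 240.5 = 5.145 rad/s.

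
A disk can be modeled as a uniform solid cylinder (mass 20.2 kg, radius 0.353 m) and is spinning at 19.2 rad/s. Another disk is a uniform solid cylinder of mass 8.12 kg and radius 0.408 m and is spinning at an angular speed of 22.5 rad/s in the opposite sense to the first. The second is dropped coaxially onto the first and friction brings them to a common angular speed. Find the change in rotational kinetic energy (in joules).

No external torque acts about the common axis, so total angular momentum is conserved.
Moments of inertia: I_A = ½(20.2)(0.353)² = 1.259 kg·m²; I_B = ½(8.12)(0.408)² = 0.6758 kg·m².
Taking A's sense as positive: L = (1.259)(19.2) − (0.6758)(22.5) = 8.958 kg·m²·rad/s.
Combined I = 1.259 + 0.6758 = 1.934 kg·m².
ω_f = L / I = 8.958 / 1.934 = 4.631 rad/s.
KE_i = ½ΣIω² = 403.0 J; KE_f = ½(1.934)(4.631)² = 20.74 J.

ΔKE ≈ -382 J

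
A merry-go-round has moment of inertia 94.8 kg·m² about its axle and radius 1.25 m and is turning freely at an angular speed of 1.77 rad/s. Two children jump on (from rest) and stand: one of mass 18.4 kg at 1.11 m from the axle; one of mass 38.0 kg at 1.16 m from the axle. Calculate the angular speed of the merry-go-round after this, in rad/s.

No external torque acts about the axle; L_before = L_after.
Added inertia Σmr² = (18.4)(1.11)² + (38.0)(1.16)² = 73.80 kg·m²; I_f = 94.80 + 73.80 = 168.6 kg·m².
ω_f = I_p ω_i / I_f = (94.80)(1.77) / 168.6 = 0.9952 rad/s.

ω_f ≈ 0.995 rad/s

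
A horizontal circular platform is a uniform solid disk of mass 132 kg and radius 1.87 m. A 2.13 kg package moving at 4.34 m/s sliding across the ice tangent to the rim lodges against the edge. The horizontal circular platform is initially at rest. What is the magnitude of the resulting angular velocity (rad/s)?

About the central axle the impulsive forces during the collision are internal, so angular momentum about that axis is conserved.
I_p = ½(132)(1.87)² = 230.8 kg·m². Taking the sense of the package's angular momentum as positive, L_{package} = m v R = (2.13)(4.34)(1.87) = 17.29 kg·m²/s.
L_i = 0 + 17.29 = 17.29 kg·m²/s.
After sticking, I_f = I_p + m R² = 230.8 + (2.13)(1.87)² = 238.2 kg·m².
ω_f = L_i / I_f = 17.29 / 238.2 = 0.07256 rad/s.

|ω_f| ≈ 0.0726 rad/s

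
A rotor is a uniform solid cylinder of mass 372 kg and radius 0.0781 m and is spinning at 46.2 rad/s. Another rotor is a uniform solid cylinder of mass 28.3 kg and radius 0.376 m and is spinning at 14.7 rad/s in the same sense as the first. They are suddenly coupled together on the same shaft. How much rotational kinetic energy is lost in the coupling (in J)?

ΔKE lost ≈ 359 J

The coupling torques are internal; angular momentum about the shared axis is conserved.
Moments of inertia: I_A = ½(372)(0.0781)² = 1.135 kg·m²; I_B = ½(28.3)(0.376)² = 2.000 kg·m².
Taking A's sense as positive: L = (1.135)(46.2) + (2.000)(14.7) = 81.82 kg·m²·rad/s.
Combined I = 1.135 + 2.000 = 3.135 kg·m².
ω_f = L / I = 81.82 / 3.135 = 26.10 rad/s.
KE_i = ½ΣIω² = 1427 J; KE_f = ½(3.135)(26.10)² = 1068 J.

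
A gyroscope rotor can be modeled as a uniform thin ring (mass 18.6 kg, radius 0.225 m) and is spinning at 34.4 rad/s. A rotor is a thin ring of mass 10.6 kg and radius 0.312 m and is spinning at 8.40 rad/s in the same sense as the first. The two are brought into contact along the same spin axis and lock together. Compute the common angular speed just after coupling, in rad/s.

No external torque acts about the common axis, so total angular momentum is conserved.
Moments of inertia: I_A = (18.6)(0.225)² = 0.9416 kg·m²; I_B = (10.6)(0.312)² = 1.032 kg·m².
Taking A's sense as positive: L = (0.9416)(34.4) + (1.032)(8.40) = 41.06 kg·m²·rad/s.
Combined I = 0.9416 + 1.032 = 1.973 kg·m².
ω_f = L / I = 41.06 / 1.973 = 20.81 rad/s.

|ω_f| ≈ 20.8 rad/s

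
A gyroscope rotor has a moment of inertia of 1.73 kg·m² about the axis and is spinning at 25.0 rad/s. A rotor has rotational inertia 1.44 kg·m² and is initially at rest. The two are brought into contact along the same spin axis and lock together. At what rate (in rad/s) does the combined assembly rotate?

No external torque acts about the common axis, so total angular momentum is conserved.
Taking A's sense as positive: L = (1.730)(25.0) = 43.25 kg·m²·rad/s.
Combined I = 1.730 + 1.440 = 3.170 kg·m².
ω_f = L / I = 43.25 / 3.170 = 13.64 rad/s.

|ω_f| ≈ 13.6 rad/s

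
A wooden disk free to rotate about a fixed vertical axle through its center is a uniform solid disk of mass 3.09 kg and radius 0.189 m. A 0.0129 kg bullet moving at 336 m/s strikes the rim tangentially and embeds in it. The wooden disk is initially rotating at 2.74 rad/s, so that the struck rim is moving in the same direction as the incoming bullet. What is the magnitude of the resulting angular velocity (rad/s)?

The axle reaction passes through the axle and exerts no torque about it; angular momentum about the axle is conserved through the impact.
I_p = ½(3.09)(0.189)² = 0.05519 kg·m². Taking the sense of the bullet's angular momentum as positive, L_{bullet} = m v R = (0.0129)(336)(0.189) = 0.8192 kg·m²/s.
L_i = +I_p ω_p + m v R = +(0.05519)(2.74) + 0.8192 = 0.9704 kg·m²/s.
After sticking, I_f = I_p + m R² = 0.05519 + (0.0129)(0.189)² = 0.05565 kg·m².
ω_f = L_i / I_f = 0.9704 / 0.05565 = 17.44 rad/s.

|ω_f| ≈ 17.4 rad/s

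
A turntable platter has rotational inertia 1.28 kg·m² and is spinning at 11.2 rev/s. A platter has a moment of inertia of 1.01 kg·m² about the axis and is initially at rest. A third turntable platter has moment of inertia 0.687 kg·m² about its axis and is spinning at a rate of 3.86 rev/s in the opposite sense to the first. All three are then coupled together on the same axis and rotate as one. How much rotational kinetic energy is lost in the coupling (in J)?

No external torque acts about the common axis, so total angular momentum is conserved.
Taking A's sense as positive: L = (1.280)(11.2) − (0.6870)(3.86) = 11.68 kg·m²·rev/s.
Combined I = 1.280 + 1.010 + 0.6870 = 2.977 kg·m².
ω_f = L / I = 11.68 / 2.977 = 3.925 rev/s.
KE_i = ½ΣIω² = 3371 J; KE_f = ½(2.977)(24.66)² = 905.2 J.

ΔKE lost ≈ 2470 J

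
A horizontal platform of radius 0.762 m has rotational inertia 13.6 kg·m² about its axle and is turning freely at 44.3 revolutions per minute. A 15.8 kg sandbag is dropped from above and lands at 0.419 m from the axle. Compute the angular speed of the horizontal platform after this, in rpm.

No external torque acts about the axle; L_before = L_after.
Added inertia Σmr² = (15.8)(0.419)² = 2.774 kg·m²; I_f = 13.60 + 2.774 = 16.37 kg·m².
ω_f = I_p ω_i / I_f = (13.60)(44.3) / 16.37 = 36.80 rpm.

ω_f ≈ 36.8 rpm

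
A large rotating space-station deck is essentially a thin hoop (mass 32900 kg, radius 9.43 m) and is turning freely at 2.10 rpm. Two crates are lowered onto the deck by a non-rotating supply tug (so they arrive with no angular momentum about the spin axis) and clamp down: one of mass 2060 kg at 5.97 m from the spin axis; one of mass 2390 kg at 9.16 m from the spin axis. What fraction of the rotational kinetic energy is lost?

No external torque acts about the spin axis; L_before = L_after.
I_p = (32900)(9.43)² = 2.926e+06 kg·m².
Added inertia Σmr² = (2060)(5.97)² + (2390)(9.16)² = 2.740e+05 kg·m²; I_f = 2.926e+06 + 2.740e+05 = 3.200e+06 kg·m².
ω_f = I_p ω_i / I_f = (2.926e+06)(2.10) / 3.200e+06 = 1.920 rpm.
KE_i = ½(2.926e+06)(0.2199 rad/s)² = 70740 J; KE_f = ½(3.200e+06)(0.2011)² = 64690 J.
Fraction lost = 0.08562.

fraction ≈ 0.0856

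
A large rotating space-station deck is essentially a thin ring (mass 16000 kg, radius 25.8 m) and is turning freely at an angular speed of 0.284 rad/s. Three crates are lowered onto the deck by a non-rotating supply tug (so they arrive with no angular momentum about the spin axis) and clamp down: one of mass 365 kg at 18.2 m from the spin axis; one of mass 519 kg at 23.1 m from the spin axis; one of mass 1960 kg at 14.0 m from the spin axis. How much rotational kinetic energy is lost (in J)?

energy lost ≈ 29400 J

The added mass arrives with no angular momentum about the spin axis, and any external torque about the spin axis is negligible, so the system's angular momentum is conserved.
I_p = (16000)(25.8)² = 1.065e+07 kg·m².
Added inertia Σmr² = (365)(18.2)² + (519)(23.1)² + (1960)(14.0)² = 7.820e+05 kg·m²; I_f = 1.065e+07 + 7.820e+05 = 1.143e+07 kg·m².
ω_f = I_p ω_i / I_f = (1.065e+07)(0.284) / 1.143e+07 = 0.2646 rad/s.
KE_i = ½(1.065e+07)(0.2840 rad/s)² = 4.295e+05 J; KE_f = ½(1.143e+07)(0.2646)² = 4.001e+05 J.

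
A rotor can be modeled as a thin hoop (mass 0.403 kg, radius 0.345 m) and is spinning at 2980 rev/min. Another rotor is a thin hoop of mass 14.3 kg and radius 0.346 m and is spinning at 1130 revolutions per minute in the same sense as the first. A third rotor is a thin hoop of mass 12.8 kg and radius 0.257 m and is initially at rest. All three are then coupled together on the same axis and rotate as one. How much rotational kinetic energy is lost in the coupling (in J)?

The coupling torques are internal; angular momentum about the shared axis is conserved.
Moments of inertia: I_A = (0.403)(0.345)² = 0.04797 kg·m²; I_B = (14.3)(0.346)² = 1.712 kg·m²; I_C = (12.8)(0.257)² = 0.8454 kg·m².
Taking A's sense as positive: L = (0.04797)(2980) + (1.712)(1130) = 2077 kg·m²·rpm.
Combined I = 0.04797 + 1.712 + 0.8454 = 2.605 kg·m².
ω_f = L / I = 2077 / 2.605 = 797.4 rpm.
KE_i = ½ΣIω² = 14320 J; KE_f = ½(2.605)(83.50)² = 9083 J.

ΔKE lost ≈ 5240 J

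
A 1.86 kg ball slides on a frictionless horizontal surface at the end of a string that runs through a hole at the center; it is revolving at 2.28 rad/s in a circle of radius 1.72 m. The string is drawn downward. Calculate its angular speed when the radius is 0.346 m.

ω₂ ≈ 56.3 rad/s

The constraining force is radial, so m r² ω about the center is conserved.
ω₂ = ω₁ (r₁/r₂)² = (2.28)(1.72/0.346)² = 56.34 rad/s.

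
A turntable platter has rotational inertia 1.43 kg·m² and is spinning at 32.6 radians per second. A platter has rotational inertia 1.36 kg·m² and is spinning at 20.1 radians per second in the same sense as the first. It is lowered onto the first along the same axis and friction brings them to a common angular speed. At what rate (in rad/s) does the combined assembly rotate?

No external torque acts about the common axis, so total angular momentum is conserved.
Taking A's sense as positive: L = (1.430)(32.6) + (1.360)(20.1) = 73.95 kg·m²·rad/s.
Combined I = 1.430 + 1.360 = 2.790 kg·m².
ω_f = L / I = 73.95 / 2.790 = 26.51 rad/s.

|ω_f| ≈ 26.5 rad/s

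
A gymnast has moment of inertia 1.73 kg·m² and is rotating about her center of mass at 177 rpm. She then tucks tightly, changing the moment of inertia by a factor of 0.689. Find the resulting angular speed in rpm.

ω₂ ≈ 257 rpm

With no external torque about the axis, L is conserved: I₁ω₁ = I₂ω₂.
I₂ = 0.689 × 1.73 = 1.192 kg·m².
ω₂ = I₁ω₁ / I₂ = (1.730)(177 rpm) / (1.192) = 256.9 rpm.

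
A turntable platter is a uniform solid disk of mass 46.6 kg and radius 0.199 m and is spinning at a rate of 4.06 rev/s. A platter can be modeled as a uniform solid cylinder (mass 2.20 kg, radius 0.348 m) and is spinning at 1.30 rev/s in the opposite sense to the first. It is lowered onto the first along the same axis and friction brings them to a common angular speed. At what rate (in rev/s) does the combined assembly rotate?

The coupling torques are internal; angular momentum about the shared axis is conserved.
Moments of inertia: I_A = ½(46.6)(0.199)² = 0.9227 kg·m²; I_B = ½(2.20)(0.348)² = 0.1332 kg·m².
Taking A's sense as positive: L = (0.9227)(4.06) − (0.1332)(1.30) = 3.573 kg·m²·rev/s.
Combined I = 0.9227 + 0.1332 = 1.056 kg·m².
ω_f = L / I = 3.573 / 1.056 = 3.384 rev/s.

|ω_f| ≈ 3.38 rev/s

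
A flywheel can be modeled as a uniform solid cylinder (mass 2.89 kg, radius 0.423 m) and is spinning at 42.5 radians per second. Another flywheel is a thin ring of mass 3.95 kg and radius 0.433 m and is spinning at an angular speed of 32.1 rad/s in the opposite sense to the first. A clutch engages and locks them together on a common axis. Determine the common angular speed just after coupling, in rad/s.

No external torque acts about the common axis, so total angular momentum is conserved.
Moments of inertia: I_A = ½(2.89)(0.423)² = 0.2586 kg·m²; I_B = (3.95)(0.433)² = 0.7406 kg·m².
Taking A's sense as positive: L = (0.2586)(42.5) − (0.7406)(32.1) = -12.78 kg·m²·rad/s.
Combined I = 0.2586 + 0.7406 = 0.9991 kg·m².
ω_f = L / I = -12.78 / 0.9991 = -12.80 rad/s.

|ω_f| ≈ 12.8 rad/s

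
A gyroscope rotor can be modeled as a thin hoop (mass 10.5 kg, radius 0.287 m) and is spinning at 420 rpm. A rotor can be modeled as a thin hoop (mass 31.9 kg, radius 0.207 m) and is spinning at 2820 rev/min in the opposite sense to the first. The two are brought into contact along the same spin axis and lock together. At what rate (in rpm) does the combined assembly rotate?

|ω_f| ≈ 1560 rpm

The coupling torques are internal; angular momentum about the shared axis is conserved.
Moments of inertia: I_A = (10.5)(0.287)² = 0.8649 kg·m²; I_B = (31.9)(0.207)² = 1.367 kg·m².
Taking A's sense as positive: L = (0.8649)(420) − (1.367)(2820) = -3491 kg·m²·rpm.
Combined I = 0.8649 + 1.367 = 2.232 kg·m².
ω_f = L / I = -3491 / 2.232 = -1564 rpm.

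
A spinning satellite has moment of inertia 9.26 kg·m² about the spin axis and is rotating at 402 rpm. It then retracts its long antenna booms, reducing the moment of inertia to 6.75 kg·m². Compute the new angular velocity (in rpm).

ω₂ ≈ 551 rpm

Angular momentum about the spin axis is conserved since the torque about it is zero.
ω₂ = I₁ω₁ / I₂ = (9.260)(402 rpm) / (6.750) = 551.5 rpm.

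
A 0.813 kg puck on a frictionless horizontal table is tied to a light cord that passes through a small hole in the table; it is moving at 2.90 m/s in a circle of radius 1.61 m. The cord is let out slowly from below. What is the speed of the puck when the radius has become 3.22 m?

v₂ ≈ 1.45 m/s

Central (radial) force ⇒ zero torque about the center ⇒ m v r is constant.
v₂ = v₁ r₁ / r₂ = (2.90)(1.61) / (3.22) = 1.450 m/s.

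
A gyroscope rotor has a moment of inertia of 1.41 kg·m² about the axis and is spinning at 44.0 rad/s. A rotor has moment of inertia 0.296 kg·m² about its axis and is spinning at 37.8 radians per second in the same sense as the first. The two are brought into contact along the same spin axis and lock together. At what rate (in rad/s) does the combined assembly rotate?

|ω_f| ≈ 42.9 rad/s

No external torque acts about the common axis, so total angular momentum is conserved.
Taking A's sense as positive: L = (1.410)(44.0) + (0.2960)(37.8) = 73.23 kg·m²·rad/s.
Combined I = 1.410 + 0.2960 = 1.706 kg·m².
ω_f = L / I = 73.23 / 1.706 = 42.92 rad/s.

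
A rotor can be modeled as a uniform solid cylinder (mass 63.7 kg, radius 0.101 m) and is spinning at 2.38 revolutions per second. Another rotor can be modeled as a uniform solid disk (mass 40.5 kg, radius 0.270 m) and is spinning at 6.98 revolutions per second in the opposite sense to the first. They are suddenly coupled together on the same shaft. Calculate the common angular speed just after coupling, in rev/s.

The coupling torques are internal; angular momentum about the shared axis is conserved.
Moments of inertia: I_A = ½(63.7)(0.101)² = 0.3249 kg·m²; I_B = ½(40.5)(0.270)² = 1.476 kg·m².
Taking A's sense as positive: L = (0.3249)(2.38) − (1.476)(6.98) = -9.531 kg·m²·rev/s.
Combined I = 0.3249 + 1.476 = 1.801 kg·m².
ω_f = L / I = -9.531 / 1.801 = -5.292 rev/s.

|ω_f| ≈ 5.29 rev/s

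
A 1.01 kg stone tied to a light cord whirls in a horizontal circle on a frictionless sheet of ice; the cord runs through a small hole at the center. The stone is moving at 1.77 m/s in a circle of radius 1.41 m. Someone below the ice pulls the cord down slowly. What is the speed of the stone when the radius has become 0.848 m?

v₂ ≈ 2.94 m/s

Central (radial) force ⇒ zero torque about the center ⇒ m v r is constant.
v₂ = v₁ r₁ / r₂ = (1.77)(1.41) / (0.848) = 2.943 m/s.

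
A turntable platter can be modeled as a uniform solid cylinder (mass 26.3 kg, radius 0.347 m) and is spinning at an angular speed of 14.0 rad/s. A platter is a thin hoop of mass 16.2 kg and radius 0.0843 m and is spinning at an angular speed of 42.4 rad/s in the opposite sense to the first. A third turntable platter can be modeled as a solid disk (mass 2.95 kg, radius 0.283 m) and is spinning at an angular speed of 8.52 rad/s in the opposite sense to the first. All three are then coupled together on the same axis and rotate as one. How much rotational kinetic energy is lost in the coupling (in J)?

ΔKE lost ≈ 190 J

No external torque acts about the common axis, so total angular momentum is conserved.
Moments of inertia: I_A = ½(26.3)(0.347)² = 1.583 kg·m²; I_B = (16.2)(0.0843)² = 0.1151 kg·m²; I_C = ½(2.95)(0.283)² = 0.1181 kg·m².
Taking A's sense as positive: L = (1.583)(14.0) − (0.1151)(42.4) − (0.1181)(8.52) = 16.28 kg·m²·rad/s.
Combined I = 1.583 + 0.1151 + 0.1181 = 1.817 kg·m².
ω_f = L / I = 16.28 / 1.817 = 8.961 rad/s.
KE_i = ½ΣIω² = 262.9 J; KE_f = ½(1.817)(8.961)² = 72.94 J.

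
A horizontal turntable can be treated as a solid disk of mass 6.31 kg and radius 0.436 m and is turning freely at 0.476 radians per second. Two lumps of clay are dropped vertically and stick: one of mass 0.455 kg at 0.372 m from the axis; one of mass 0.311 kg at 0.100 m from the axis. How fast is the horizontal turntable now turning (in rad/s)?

No external torque acts about the axis; L_before = L_after.
I_p = ½(6.31)(0.436)² = 0.5998 kg·m².
Added inertia Σmr² = (0.455)(0.372)² + (0.311)(0.100)² = 0.06607 kg·m²; I_f = 0.5998 + 0.06607 = 0.6658 kg·m².
ω_f = I_p ω_i / I_f = (0.5998)(0.476) / 0.6658 = 0.4288 rad/s.

ω_f ≈ 0.429 rad/s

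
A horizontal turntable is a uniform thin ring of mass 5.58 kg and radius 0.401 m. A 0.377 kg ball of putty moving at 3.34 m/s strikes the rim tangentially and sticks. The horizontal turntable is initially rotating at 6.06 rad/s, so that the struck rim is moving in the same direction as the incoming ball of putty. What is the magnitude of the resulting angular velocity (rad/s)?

|ω_f| ≈ 6.20 rad/s

The axle reaction passes through the axle and exerts no torque about it; angular momentum about the axle is conserved through the impact.
I_p = (5.58)(0.401)² = 0.8973 kg·m². Taking the sense of the ball of putty's angular momentum as positive, L_{ball} = m v R = (0.377)(3.34)(0.401) = 0.5049 kg·m²/s.
L_i = +I_p ω_p + m v R = +(0.8973)(6.06) + 0.5049 = 5.942 kg·m²/s.
After sticking, I_f = I_p + m R² = 0.8973 + (0.377)(0.401)² = 0.9579 kg·m².
ω_f = L_i / I_f = 5.942 / 0.9579 = 6.204 rad/s.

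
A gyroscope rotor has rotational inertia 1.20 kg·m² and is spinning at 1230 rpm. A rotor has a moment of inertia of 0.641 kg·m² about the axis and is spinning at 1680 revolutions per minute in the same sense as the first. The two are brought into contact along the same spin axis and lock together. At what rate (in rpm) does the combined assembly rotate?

No external torque acts about the common axis, so total angular momentum is conserved.
Taking A's sense as positive: L = (1.200)(1230) + (0.6410)(1680) = 2553 kg·m²·rpm.
Combined I = 1.200 + 0.6410 = 1.841 kg·m².
ω_f = L / I = 2553 / 1.841 = 1387 rpm.

|ω_f| ≈ 1390 rpm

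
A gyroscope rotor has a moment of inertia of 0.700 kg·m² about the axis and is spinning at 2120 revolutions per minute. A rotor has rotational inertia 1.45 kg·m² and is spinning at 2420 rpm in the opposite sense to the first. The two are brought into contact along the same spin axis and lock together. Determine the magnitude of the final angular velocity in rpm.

|ω_f| ≈ 942 rpm

No external torque acts about the common axis, so total angular momentum is conserved.
Taking A's sense as positive: L = (0.7000)(2120) − (1.450)(2420) = -2025 kg·m²·rpm.
Combined I = 0.7000 + 1.450 = 2.150 kg·m².
ω_f = L / I = -2025 / 2.150 = -941.9 rpm.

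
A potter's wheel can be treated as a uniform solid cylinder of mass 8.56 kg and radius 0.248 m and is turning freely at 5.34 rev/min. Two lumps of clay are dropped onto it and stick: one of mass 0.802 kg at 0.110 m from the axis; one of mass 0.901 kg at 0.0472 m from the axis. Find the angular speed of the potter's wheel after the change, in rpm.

No external torque acts about the axis; L_before = L_after.
I_p = ½(8.56)(0.248)² = 0.2632 kg·m².
Added inertia Σmr² = (0.802)(0.110)² + (0.901)(0.0472)² = 0.01171 kg·m²; I_f = 0.2632 + 0.01171 = 0.2749 kg·m².
ω_f = I_p ω_i / I_f = (0.2632)(5.34) / 0.2749 = 5.113 rpm.

ω_f ≈ 5.11 rpm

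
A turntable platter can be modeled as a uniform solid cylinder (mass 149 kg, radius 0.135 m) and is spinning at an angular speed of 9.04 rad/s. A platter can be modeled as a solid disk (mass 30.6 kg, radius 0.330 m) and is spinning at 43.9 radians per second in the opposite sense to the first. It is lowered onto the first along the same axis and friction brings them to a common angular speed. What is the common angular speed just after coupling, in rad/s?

No external torque acts about the common axis, so total angular momentum is conserved.
Moments of inertia: I_A = ½(149)(0.135)² = 1.358 kg·m²; I_B = ½(30.6)(0.330)² = 1.666 kg·m².
Taking A's sense as positive: L = (1.358)(9.04) − (1.666)(43.9) = -60.87 kg·m²·rad/s.
Combined I = 1.358 + 1.666 = 3.024 kg·m².
ω_f = L / I = -60.87 / 3.024 = -20.13 rad/s.

|ω_f| ≈ 20.1 rad/s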